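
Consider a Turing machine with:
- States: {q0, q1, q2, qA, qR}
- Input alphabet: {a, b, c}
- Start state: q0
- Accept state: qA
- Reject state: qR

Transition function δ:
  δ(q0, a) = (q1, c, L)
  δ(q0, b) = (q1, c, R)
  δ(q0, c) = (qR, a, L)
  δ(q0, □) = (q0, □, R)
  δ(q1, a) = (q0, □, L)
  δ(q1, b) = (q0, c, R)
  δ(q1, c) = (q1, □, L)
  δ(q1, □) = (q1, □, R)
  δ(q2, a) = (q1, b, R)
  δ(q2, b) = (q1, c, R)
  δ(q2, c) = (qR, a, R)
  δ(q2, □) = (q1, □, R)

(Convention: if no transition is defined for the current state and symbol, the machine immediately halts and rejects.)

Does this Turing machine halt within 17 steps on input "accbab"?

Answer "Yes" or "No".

Execution trace:
Initial: [q0]accbab
Step 1: δ(q0, a) = (q1, c, L) → [q1]□cccbab
Step 2: δ(q1, □) = (q1, □, R) → □[q1]cccbab
Step 3: δ(q1, c) = (q1, □, L) → [q1]□□ccbab
Step 4: δ(q1, □) = (q1, □, R) → □[q1]□ccbab
Step 5: δ(q1, □) = (q1, □, R) → □□[q1]ccbab
Step 6: δ(q1, c) = (q1, □, L) → □[q1]□□cbab
Step 7: δ(q1, □) = (q1, □, R) → □□[q1]□cbab
Step 8: δ(q1, □) = (q1, □, R) → □□□[q1]cbab
Step 9: δ(q1, c) = (q1, □, L) → □□[q1]□□bab
Step 10: δ(q1, □) = (q1, □, R) → □□□[q1]□bab
Step 11: δ(q1, □) = (q1, □, R) → □□□□[q1]bab
Step 12: δ(q1, b) = (q0, c, R) → □□□□c[q0]ab
Step 13: δ(q0, a) = (q1, c, L) → □□□□[q1]ccb
Step 14: δ(q1, c) = (q1, □, L) → □□□[q1]□□cb
Step 15: δ(q1, □) = (q1, □, R) → □□□□[q1]□cb
Step 16: δ(q1, □) = (q1, □, R) → □□□□□[q1]cb
Step 17: δ(q1, c) = (q1, □, L) → □□□□[q1]□□b

The machine has not reached a halting state after 17 steps.
The machine did not halt within the 17-step bound.

Answer: No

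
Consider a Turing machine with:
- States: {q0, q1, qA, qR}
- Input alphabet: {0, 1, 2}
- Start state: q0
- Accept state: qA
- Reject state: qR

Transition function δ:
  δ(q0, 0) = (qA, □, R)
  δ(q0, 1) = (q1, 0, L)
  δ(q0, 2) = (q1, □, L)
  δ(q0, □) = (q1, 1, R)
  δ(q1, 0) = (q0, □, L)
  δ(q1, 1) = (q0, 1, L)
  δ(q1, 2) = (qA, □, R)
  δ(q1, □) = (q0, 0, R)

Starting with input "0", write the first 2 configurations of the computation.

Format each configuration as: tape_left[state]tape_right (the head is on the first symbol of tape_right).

Transitions applied:
Step 1: δ(q0, 0) = (qA, □, R)

The first 2 configurations are:
[q0]0 ⊢ □[qA]□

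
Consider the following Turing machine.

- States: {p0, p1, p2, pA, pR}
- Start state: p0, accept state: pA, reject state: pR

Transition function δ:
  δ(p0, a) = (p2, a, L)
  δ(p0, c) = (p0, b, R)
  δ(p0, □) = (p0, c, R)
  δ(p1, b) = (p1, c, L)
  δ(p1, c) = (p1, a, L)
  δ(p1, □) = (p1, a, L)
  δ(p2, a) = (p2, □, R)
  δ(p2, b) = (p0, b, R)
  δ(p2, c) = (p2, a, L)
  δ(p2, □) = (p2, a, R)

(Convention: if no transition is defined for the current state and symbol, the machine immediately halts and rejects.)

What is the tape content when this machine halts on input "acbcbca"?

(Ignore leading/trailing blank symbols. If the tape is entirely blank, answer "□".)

Execution trace:
Initial: [p0]acbcbca
Step 1: δ(p0, a) = (p2, a, L) → [p2]□acbcbca
Step 2: δ(p2, □) = (p2, a, R) → a[p2]acbcbca
Step 3: δ(p2, a) = (p2, □, R) → a□[p2]cbcbca
Step 4: δ(p2, c) = (p2, a, L) → a[p2]□abcbca
Step 5: δ(p2, □) = (p2, a, R) → aa[p2]abcbca
Step 6: δ(p2, a) = (p2, □, R) → aa□[p2]bcbca
Step 7: δ(p2, b) = (p0, b, R) → aa□b[p0]cbca
Step 8: δ(p0, c) = (p0, b, R) → aa□bb[p0]bca

No transition is defined for δ(p0, b). By convention the machine halts and rejects.

Final tape (ignoring leading/trailing blanks): aa□bbbca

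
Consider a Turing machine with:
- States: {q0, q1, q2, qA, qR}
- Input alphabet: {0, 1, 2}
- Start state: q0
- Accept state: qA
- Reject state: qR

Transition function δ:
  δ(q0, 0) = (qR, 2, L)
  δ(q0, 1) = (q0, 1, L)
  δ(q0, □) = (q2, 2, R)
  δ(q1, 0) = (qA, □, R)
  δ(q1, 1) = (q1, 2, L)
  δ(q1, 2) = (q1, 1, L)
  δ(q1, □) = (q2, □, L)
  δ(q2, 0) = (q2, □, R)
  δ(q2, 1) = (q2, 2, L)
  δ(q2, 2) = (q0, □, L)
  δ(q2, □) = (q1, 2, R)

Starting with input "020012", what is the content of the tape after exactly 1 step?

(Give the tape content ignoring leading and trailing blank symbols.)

Execution trace:
Initial: [q0]020012
Step 1: δ(q0, 0) = (qR, 2, L) → [qR]□220012

The machine reaches the reject state qR and halts.

After 1 step, the tape (ignoring leading/trailing blanks) is: 220012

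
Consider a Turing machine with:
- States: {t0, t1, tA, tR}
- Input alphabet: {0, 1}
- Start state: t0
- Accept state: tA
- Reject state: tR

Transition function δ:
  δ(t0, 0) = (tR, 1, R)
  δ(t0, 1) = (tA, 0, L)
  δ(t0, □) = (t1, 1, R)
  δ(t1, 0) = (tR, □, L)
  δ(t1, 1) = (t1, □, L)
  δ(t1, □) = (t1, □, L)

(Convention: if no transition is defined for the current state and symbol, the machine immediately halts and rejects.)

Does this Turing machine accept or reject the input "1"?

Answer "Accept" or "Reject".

Execution trace:
Initial: [t0]1
Step 1: δ(t0, 1) = (tA, 0, L) → [tA]□0

The machine reaches the accept state tA and halts.

Answer: Accept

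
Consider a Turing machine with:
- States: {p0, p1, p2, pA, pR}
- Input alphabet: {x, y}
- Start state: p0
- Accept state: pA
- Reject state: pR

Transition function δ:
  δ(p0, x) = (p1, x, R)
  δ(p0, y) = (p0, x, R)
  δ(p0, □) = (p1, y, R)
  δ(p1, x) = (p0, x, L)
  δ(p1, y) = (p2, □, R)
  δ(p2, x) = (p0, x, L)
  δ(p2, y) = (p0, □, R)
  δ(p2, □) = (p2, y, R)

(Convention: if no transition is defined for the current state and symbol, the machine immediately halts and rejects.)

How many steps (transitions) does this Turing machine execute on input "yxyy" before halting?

Execution trace:
Initial: [p0]yxyy
Step 1: δ(p0, y) = (p0, x, R) → x[p0]xyy
Step 2: δ(p0, x) = (p1, x, R) → xx[p1]yy
Step 3: δ(p1, y) = (p2, □, R) → xx□[p2]y
Step 4: δ(p2, y) = (p0, □, R) → xx□□[p0]□
Step 5: δ(p0, □) = (p1, y, R) → xx□□y[p1]□

No transition is defined for δ(p1, □). By convention the machine halts and rejects.

The machine executed 5 steps before halting.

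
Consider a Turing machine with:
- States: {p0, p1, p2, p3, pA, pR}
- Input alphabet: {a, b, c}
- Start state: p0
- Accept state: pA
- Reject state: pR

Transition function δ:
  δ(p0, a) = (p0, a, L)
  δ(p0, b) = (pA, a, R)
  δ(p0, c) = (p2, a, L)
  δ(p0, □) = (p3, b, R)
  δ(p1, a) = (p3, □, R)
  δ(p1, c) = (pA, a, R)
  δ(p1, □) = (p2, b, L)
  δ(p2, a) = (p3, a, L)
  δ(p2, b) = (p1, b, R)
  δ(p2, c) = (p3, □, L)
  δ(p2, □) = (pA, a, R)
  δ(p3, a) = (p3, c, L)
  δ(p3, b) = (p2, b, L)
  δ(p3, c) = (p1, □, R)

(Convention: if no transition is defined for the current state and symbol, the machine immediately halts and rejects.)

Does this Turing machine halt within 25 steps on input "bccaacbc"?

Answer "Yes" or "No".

Execution trace:
Initial: [p0]bccaacbc
Step 1: δ(p0, b) = (pA, a, R) → a[pA]ccaacbc

The machine reaches the accept state pA and halts.
The machine halted after 1 step (within the 25-step bound).

Answer: Yes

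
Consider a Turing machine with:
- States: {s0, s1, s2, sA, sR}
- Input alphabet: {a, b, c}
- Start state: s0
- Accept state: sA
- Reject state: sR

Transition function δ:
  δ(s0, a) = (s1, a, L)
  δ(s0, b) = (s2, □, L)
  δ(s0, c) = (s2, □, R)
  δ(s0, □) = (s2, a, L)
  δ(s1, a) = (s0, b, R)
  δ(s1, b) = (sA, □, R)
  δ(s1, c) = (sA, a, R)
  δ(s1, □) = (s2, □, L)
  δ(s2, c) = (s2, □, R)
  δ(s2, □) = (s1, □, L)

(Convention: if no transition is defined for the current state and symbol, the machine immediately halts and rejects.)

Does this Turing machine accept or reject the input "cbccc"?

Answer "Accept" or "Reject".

Execution trace:
Initial: [s0]cbccc
Step 1: δ(s0, c) = (s2, □, R) → □[s2]bccc

No transition is defined for δ(s2, b). By convention the machine halts and rejects.

Answer: Reject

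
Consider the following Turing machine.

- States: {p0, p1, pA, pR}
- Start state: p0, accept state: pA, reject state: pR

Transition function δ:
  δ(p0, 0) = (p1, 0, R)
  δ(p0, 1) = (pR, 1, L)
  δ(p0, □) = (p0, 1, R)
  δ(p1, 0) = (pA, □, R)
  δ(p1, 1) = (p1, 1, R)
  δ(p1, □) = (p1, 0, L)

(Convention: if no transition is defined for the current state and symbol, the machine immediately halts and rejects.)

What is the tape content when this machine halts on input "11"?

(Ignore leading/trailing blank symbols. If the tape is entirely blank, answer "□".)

Execution trace:
Initial: [p0]11
Step 1: δ(p0, 1) = (pR, 1, L) → [pR]□11

The machine reaches the reject state pR and halts.

Final tape (ignoring leading/trailing blanks): 11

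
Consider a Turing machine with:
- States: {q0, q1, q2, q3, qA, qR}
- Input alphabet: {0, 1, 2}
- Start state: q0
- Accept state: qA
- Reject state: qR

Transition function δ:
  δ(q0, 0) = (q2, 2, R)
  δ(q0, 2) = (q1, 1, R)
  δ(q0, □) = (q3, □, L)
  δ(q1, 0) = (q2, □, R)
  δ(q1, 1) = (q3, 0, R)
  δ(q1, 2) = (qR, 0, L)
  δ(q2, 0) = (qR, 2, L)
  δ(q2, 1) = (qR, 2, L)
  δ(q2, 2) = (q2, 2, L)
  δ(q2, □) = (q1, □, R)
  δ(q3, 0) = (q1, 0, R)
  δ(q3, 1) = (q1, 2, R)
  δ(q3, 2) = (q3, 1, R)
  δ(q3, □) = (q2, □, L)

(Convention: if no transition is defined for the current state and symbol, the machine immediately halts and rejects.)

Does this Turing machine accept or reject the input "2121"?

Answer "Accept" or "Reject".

Execution trace:
Initial: [q0]2121
Step 1: δ(q0, 2) = (q1, 1, R) → 1[q1]121
Step 2: δ(q1, 1) = (q3, 0, R) → 10[q3]21
Step 3: δ(q3, 2) = (q3, 1, R) → 101[q3]1
Step 4: δ(q3, 1) = (q1, 2, R) → 1012[q1]□

No transition is defined for δ(q1, □). By convention the machine halts and rejects.

Answer: Reject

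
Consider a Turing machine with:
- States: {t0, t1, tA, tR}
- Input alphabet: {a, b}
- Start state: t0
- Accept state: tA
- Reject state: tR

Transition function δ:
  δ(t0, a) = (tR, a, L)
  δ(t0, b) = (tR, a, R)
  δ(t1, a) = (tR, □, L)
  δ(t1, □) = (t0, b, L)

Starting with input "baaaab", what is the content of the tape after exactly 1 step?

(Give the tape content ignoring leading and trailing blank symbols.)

Execution trace:
Initial: [t0]baaaab
Step 1: δ(t0, b) = (tR, a, R) → a[tR]aaaab

The machine reaches the reject state tR and halts.

After 1 step, the tape (ignoring leading/trailing blanks) is: aaaaab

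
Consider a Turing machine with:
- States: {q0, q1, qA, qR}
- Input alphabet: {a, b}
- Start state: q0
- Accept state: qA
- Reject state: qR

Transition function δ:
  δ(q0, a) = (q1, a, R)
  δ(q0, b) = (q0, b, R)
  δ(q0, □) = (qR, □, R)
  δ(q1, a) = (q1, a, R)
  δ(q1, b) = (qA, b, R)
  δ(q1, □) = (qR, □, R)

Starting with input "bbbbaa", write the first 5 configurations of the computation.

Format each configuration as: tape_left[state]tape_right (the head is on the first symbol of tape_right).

Transitions applied:
Step 1: δ(q0, b) = (q0, b, R)
Step 2: δ(q0, b) = (q0, b, R)
Step 3: δ(q0, b) = (q0, b, R)
Step 4: δ(q0, b) = (q0, b, R)

The first 5 configurations are:
[q0]bbbbaa ⊢ b[q0]bbbaa ⊢ bb[q0]bbaa ⊢ bbb[q0]baa ⊢ bbbb[q0]aa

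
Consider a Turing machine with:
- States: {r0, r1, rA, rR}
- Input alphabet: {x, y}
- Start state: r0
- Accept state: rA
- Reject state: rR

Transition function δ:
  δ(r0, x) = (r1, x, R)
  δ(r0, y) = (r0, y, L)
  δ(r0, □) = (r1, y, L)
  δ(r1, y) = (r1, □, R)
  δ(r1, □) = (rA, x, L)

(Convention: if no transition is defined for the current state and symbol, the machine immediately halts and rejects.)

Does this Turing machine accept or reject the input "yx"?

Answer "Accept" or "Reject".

Execution trace:
Initial: [r0]yx
Step 1: δ(r0, y) = (r0, y, L) → [r0]□yx
Step 2: δ(r0, □) = (r1, y, L) → [r1]□yyx
Step 3: δ(r1, □) = (rA, x, L) → [rA]□xyyx

The machine reaches the accept state rA and halts.

Answer: Accept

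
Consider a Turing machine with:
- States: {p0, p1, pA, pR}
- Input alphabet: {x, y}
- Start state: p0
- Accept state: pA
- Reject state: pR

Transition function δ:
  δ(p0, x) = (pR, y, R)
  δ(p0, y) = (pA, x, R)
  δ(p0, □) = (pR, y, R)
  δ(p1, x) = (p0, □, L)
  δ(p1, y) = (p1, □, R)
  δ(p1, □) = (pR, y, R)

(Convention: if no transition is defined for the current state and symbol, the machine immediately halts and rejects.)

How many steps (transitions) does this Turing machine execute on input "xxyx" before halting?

Execution trace:
Initial: [p0]xxyx
Step 1: δ(p0, x) = (pR, y, R) → y[pR]xyx

The machine reaches the reject state pR and halts.

The machine executed 1 step before halting.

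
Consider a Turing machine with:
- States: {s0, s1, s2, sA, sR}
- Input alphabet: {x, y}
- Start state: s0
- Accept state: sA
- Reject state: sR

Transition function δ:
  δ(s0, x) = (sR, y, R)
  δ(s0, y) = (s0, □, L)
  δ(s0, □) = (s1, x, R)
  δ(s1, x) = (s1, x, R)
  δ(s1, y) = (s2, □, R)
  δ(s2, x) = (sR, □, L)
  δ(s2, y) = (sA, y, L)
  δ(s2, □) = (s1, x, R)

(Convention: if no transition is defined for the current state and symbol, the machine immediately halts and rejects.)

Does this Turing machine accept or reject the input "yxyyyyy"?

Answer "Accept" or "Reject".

Execution trace:
Initial: [s0]yxyyyyy
Step 1: δ(s0, y) = (s0, □, L) → [s0]□□xyyyyy
Step 2: δ(s0, □) = (s1, x, R) → x[s1]□xyyyyy

No transition is defined for δ(s1, □). By convention the machine halts and rejects.

Answer: Reject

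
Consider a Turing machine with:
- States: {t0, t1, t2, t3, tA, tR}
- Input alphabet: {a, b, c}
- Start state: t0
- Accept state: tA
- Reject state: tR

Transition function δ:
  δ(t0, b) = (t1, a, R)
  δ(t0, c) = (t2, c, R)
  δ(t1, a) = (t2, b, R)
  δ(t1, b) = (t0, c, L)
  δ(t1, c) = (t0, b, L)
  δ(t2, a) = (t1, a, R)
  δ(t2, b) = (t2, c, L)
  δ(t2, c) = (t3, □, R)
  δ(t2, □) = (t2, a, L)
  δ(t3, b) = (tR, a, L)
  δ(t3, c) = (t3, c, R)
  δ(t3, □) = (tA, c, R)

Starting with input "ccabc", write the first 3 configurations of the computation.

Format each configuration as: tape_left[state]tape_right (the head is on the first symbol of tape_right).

Transitions applied:
Step 1: δ(t0, c) = (t2, c, R)
Step 2: δ(t2, c) = (t3, □, R)

The first 3 configurations are:
[t0]ccabc ⊢ c[t2]cabc ⊢ c□[t3]abc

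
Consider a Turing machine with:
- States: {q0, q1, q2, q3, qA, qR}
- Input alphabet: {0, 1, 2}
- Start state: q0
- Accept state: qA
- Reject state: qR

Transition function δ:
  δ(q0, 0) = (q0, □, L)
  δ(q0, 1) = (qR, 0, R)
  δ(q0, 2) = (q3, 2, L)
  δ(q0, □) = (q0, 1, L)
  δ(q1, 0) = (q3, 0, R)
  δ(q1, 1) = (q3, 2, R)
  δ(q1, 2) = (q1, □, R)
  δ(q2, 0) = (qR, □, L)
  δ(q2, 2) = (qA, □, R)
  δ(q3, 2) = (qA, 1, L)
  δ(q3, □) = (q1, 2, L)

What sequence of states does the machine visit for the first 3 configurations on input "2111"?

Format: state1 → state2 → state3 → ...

Execution trace:
Initial: [q0]2111
Step 1: δ(q0, 2) = (q3, 2, L) → [q3]□2111
Step 2: δ(q3, □) = (q1, 2, L) → [q1]□22111

No transition is defined for δ(q1, □). By convention the machine halts and rejects.

State sequence: q0 → q3 → q1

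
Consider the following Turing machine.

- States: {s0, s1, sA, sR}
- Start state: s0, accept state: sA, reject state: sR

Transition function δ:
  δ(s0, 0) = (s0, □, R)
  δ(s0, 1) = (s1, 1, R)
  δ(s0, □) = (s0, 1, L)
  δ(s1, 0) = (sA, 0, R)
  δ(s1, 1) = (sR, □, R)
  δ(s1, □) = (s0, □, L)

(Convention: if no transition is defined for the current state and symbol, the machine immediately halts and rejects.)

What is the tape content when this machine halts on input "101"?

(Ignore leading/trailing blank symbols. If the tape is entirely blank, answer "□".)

Execution trace:
Initial: [s0]101
Step 1: δ(s0, 1) = (s1, 1, R) → 1[s1]01
Step 2: δ(s1, 0) = (sA, 0, R) → 10[sA]1

The machine reaches the accept state sA and halts.

Final tape (ignoring leading/trailing blanks): 101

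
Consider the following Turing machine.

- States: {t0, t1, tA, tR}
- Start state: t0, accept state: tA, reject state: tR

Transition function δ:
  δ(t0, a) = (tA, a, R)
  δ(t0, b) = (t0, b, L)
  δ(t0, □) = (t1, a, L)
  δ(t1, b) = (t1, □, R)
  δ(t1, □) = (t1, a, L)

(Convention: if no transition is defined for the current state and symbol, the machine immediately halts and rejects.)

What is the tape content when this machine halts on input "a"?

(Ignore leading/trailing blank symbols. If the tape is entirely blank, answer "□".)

Execution trace:
Initial: [t0]a
Step 1: δ(t0, a) = (tA, a, R) → a[tA]□

The machine reaches the accept state tA and halts.

Final tape (ignoring leading/trailing blanks): a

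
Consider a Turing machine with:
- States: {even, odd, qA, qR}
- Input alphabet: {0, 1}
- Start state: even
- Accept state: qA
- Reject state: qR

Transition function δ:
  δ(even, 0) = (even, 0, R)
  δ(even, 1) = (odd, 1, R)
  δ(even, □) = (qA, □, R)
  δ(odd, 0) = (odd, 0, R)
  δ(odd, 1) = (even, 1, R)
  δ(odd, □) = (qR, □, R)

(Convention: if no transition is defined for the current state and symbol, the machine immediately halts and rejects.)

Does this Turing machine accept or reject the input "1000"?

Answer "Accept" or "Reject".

Execution trace:
Initial: [even]1000
Step 1: δ(even, 1) = (odd, 1, R) → 1[odd]000
Step 2: δ(odd, 0) = (odd, 0, R) → 10[odd]00
Step 3: δ(odd, 0) = (odd, 0, R) → 100[odd]0
Step 4: δ(odd, 0) = (odd, 0, R) → 1000[odd]□
Step 5: δ(odd, □) = (qR, □, R) → 1000□[qR]□

The machine reaches the reject state qR and halts.

Answer: Reject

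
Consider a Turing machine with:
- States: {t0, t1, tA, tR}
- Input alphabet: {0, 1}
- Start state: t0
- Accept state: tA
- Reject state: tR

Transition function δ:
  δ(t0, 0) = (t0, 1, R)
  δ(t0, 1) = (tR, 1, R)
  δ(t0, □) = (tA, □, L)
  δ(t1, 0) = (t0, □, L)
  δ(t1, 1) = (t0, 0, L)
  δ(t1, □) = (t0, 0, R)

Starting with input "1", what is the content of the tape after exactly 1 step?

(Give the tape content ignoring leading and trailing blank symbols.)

Execution trace:
Initial: [t0]1
Step 1: δ(t0, 1) = (tR, 1, R) → 1[tR]□

The machine reaches the reject state tR and halts.

After 1 step, the tape (ignoring leading/trailing blanks) is: 1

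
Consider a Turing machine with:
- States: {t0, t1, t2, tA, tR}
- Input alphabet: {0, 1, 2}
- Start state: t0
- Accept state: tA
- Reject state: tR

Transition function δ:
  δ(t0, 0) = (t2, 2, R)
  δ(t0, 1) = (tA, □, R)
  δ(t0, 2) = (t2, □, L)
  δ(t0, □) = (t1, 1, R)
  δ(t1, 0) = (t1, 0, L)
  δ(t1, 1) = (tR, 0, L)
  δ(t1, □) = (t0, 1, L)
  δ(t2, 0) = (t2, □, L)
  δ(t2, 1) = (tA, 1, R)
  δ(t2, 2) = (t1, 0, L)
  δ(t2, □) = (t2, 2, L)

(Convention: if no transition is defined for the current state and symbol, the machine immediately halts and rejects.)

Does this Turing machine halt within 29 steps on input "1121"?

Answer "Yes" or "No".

Execution trace:
Initial: [t0]1121
Step 1: δ(t0, 1) = (tA, □, R) → □[tA]121

The machine reaches the accept state tA and halts.
The machine halted after 1 step (within the 29-step bound).

Answer: Yes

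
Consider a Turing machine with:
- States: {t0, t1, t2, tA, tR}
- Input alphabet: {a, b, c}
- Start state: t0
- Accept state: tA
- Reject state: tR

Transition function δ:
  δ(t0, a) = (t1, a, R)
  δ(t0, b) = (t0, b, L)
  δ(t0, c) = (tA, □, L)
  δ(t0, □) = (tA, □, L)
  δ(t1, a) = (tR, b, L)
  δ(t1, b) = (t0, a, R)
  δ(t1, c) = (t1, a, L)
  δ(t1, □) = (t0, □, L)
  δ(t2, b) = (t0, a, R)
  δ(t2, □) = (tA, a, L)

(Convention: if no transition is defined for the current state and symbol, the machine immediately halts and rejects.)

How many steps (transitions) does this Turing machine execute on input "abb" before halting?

Execution trace:
Initial: [t0]abb
Step 1: δ(t0, a) = (t1, a, R) → a[t1]bb
Step 2: δ(t1, b) = (t0, a, R) → aa[t0]b
Step 3: δ(t0, b) = (t0, b, L) → a[t0]ab
Step 4: δ(t0, a) = (t1, a, R) → aa[t1]b
Step 5: δ(t1, b) = (t0, a, R) → aaa[t0]□
Step 6: δ(t0, □) = (tA, □, L) → aa[tA]a□

The machine reaches the accept state tA and halts.

The machine executed 6 steps before halting.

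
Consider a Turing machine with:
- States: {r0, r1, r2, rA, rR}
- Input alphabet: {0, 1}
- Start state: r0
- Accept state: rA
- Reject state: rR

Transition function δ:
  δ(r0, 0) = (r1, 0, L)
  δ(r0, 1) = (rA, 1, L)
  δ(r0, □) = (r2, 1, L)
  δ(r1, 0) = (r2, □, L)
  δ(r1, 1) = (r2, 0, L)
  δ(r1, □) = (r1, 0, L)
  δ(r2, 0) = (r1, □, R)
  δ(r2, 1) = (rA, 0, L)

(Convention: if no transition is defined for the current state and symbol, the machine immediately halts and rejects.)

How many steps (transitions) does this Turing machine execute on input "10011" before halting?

Execution trace:
Initial: [r0]10011
Step 1: δ(r0, 1) = (rA, 1, L) → [rA]□10011

The machine reaches the accept state rA and halts.

The machine executed 1 step before halting.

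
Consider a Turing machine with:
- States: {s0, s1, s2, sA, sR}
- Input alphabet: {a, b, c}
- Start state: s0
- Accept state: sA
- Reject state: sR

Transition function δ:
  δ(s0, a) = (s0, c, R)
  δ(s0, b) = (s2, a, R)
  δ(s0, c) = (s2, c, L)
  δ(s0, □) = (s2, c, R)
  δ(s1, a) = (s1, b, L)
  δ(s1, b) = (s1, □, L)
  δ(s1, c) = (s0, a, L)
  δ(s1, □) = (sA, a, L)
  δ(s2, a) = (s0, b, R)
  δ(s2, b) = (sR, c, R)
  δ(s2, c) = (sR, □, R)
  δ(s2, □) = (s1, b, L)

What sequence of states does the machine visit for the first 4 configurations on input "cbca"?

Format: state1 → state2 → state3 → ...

Execution trace:
Initial: [s0]cbca
Step 1: δ(s0, c) = (s2, c, L) → [s2]□cbca
Step 2: δ(s2, □) = (s1, b, L) → [s1]□bcbca
Step 3: δ(s1, □) = (sA, a, L) → [sA]□abcbca

The machine reaches the accept state sA and halts.

State sequence: s0 → s2 → s1 → sA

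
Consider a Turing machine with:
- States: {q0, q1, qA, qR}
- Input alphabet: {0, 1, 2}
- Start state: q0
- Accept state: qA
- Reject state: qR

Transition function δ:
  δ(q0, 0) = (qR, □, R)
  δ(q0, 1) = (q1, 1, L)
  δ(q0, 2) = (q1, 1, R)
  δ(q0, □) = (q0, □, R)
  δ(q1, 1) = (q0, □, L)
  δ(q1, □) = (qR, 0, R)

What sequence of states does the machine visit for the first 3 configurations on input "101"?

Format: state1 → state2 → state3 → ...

Execution trace:
Initial: [q0]101
Step 1: δ(q0, 1) = (q1, 1, L) → [q1]□101
Step 2: δ(q1, □) = (qR, 0, R) → 0[qR]101

The machine reaches the reject state qR and halts.

State sequence: q0 → q1 → qR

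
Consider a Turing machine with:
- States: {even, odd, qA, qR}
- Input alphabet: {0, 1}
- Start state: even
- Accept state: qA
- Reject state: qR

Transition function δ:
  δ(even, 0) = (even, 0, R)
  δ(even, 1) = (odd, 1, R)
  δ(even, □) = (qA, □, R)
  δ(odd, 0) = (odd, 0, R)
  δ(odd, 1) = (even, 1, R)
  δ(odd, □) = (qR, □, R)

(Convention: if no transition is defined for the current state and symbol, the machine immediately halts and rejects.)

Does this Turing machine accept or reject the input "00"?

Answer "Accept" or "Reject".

Execution trace:
Initial: [even]00
Step 1: δ(even, 0) = (even, 0, R) → 0[even]0
Step 2: δ(even, 0) = (even, 0, R) → 00[even]□
Step 3: δ(even, □) = (qA, □, R) → 00□[qA]□

The machine reaches the accept state qA and halts.

Answer: Accept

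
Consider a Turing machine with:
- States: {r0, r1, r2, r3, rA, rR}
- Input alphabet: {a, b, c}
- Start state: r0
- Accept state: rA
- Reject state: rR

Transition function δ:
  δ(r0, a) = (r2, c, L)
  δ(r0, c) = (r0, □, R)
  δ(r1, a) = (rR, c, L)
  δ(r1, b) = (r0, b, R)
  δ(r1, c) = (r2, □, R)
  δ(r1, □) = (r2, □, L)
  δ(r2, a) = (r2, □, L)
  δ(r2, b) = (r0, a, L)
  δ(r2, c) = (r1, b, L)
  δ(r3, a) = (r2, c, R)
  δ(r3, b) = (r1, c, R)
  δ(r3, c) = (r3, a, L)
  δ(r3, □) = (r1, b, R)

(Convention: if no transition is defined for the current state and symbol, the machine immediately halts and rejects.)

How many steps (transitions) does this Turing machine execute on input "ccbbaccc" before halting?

Execution trace:
Initial: [r0]ccbbaccc
Step 1: δ(r0, c) = (r0, □, R) → □[r0]cbbaccc
Step 2: δ(r0, c) = (r0, □, R) → □□[r0]bbaccc

No transition is defined for δ(r0, b). By convention the machine halts and rejects.

The machine executed 2 steps before halting.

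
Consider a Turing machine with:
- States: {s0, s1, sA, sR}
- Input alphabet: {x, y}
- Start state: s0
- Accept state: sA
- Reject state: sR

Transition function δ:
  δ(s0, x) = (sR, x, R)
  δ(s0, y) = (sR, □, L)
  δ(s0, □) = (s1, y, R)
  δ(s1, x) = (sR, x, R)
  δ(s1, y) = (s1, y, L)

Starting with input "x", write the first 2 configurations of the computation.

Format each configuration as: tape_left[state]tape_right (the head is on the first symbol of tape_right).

Transitions applied:
Step 1: δ(s0, x) = (sR, x, R)

The first 2 configurations are:
[s0]x ⊢ x[sR]□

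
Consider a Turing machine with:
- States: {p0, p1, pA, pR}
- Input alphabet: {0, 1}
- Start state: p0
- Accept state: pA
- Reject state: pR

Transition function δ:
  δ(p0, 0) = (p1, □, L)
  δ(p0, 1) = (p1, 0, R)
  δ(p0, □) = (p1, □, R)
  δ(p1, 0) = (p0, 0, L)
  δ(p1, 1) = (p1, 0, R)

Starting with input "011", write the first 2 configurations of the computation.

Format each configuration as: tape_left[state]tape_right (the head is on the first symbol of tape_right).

Transitions applied:
Step 1: δ(p0, 0) = (p1, □, L)

The first 2 configurations are:
[p0]011 ⊢ [p1]□□11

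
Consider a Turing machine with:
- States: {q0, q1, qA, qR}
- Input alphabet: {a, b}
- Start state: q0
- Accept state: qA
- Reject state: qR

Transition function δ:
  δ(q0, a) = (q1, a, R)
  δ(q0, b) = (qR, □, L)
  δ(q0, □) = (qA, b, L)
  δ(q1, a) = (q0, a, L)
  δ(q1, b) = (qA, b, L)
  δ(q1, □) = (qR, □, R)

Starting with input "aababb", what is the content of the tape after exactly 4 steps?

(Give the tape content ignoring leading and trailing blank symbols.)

Execution trace:
Initial: [q0]aababb
Step 1: δ(q0, a) = (q1, a, R) → a[q1]ababb
Step 2: δ(q1, a) = (q0, a, L) → [q0]aababb
Step 3: δ(q0, a) = (q1, a, R) → a[q1]ababb
Step 4: δ(q1, a) = (q0, a, L) → [q0]aababb

After 4 steps, the tape (ignoring leading/trailing blanks) is: aababb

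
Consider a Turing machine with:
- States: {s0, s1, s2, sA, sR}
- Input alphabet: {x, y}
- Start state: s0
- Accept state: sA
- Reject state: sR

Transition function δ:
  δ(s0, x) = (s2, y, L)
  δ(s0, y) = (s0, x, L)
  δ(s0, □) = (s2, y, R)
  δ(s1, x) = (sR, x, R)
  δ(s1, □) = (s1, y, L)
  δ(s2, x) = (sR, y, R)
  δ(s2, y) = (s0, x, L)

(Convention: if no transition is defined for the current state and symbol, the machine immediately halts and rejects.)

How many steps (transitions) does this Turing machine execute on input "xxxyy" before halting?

Execution trace:
Initial: [s0]xxxyy
Step 1: δ(s0, x) = (s2, y, L) → [s2]□yxxyy

No transition is defined for δ(s2, □). By convention the machine halts and rejects.

The machine executed 1 step before halting.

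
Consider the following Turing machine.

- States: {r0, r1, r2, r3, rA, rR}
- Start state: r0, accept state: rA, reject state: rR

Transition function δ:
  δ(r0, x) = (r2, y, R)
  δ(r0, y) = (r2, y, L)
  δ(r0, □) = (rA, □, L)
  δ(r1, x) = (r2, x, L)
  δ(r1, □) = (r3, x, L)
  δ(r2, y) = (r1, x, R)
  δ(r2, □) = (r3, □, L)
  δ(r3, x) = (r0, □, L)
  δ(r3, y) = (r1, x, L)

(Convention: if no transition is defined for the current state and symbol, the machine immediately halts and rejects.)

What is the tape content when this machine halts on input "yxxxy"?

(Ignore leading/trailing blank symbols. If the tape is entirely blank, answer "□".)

Execution trace:
Initial: [r0]yxxxy
Step 1: δ(r0, y) = (r2, y, L) → [r2]□yxxxy
Step 2: δ(r2, □) = (r3, □, L) → [r3]□□yxxxy

No transition is defined for δ(r3, □). By convention the machine halts and rejects.

Final tape (ignoring leading/trailing blanks): yxxxy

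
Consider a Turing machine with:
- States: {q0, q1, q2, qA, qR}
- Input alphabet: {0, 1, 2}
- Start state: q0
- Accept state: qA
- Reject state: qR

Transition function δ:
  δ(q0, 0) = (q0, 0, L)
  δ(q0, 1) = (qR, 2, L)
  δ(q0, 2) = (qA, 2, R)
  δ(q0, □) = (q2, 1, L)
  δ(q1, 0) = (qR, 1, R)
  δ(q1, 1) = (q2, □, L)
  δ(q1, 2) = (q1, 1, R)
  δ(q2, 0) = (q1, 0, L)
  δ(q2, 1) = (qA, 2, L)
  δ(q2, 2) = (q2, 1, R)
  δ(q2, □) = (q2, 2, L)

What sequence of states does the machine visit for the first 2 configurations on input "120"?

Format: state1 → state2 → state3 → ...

Execution trace:
Initial: [q0]120
Step 1: δ(q0, 1) = (qR, 2, L) → [qR]□220

The machine reaches the reject state qR and halts.

State sequence: q0 → qR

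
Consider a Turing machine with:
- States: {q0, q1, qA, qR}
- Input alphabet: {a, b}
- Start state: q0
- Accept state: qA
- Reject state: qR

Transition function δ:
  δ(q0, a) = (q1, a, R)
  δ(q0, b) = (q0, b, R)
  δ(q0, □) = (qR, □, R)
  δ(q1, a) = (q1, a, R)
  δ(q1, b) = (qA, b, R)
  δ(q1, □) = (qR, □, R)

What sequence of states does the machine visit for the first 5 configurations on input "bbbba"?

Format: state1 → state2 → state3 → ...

Execution trace:
Initial: [q0]bbbba
Step 1: δ(q0, b) = (q0, b, R) → b[q0]bbba
Step 2: δ(q0, b) = (q0, b, R) → bb[q0]bba
Step 3: δ(q0, b) = (q0, b, R) → bbb[q0]ba
Step 4: δ(q0, b) = (q0, b, R) → bbbb[q0]a

State sequence: q0 → q0 → q0 → q0 → q0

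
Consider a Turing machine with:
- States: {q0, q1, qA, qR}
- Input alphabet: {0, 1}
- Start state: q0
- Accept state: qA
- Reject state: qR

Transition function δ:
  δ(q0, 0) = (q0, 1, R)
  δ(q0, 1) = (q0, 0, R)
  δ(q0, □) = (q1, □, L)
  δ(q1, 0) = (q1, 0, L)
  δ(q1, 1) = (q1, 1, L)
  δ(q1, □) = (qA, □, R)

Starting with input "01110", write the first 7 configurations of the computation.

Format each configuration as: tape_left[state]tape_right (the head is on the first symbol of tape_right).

Transitions applied:
Step 1: δ(q0, 0) = (q0, 1, R)
Step 2: δ(q0, 1) = (q0, 0, R)
Step 3: δ(q0, 1) = (q0, 0, R)
Step 4: δ(q0, 1) = (q0, 0, R)
Step 5: δ(q0, 0) = (q0, 1, R)
Step 6: δ(q0, □) = (q1, □, L)

The first 7 configurations are:
[q0]01110 ⊢ 1[q0]1110 ⊢ 10[q0]110 ⊢ 100[q0]10 ⊢ 1000[q0]0 ⊢ 10001[q0]□ ⊢ 1000[q1]1□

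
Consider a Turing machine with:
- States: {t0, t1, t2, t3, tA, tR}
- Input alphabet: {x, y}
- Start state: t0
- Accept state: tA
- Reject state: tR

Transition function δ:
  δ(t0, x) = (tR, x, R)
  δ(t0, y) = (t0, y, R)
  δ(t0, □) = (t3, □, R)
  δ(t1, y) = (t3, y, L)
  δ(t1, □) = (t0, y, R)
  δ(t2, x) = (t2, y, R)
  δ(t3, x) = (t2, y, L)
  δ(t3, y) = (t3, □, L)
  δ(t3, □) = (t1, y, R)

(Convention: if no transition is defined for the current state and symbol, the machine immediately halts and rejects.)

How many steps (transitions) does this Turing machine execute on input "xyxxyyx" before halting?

Execution trace:
Initial: [t0]xyxxyyx
Step 1: δ(t0, x) = (tR, x, R) → x[tR]yxxyyx

The machine reaches the reject state tR and halts.

The machine executed 1 step before halting.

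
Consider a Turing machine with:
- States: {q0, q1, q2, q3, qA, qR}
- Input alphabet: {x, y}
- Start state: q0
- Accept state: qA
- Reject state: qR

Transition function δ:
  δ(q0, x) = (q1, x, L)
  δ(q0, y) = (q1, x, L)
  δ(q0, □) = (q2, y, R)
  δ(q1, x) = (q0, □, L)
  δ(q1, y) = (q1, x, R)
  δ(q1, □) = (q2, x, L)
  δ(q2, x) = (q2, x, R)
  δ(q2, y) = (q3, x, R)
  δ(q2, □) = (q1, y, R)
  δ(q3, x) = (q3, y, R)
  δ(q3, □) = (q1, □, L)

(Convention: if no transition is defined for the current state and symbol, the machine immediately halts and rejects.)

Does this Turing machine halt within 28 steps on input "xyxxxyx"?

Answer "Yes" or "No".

Execution trace:
Initial: [q0]xyxxxyx
Step 1: δ(q0, x) = (q1, x, L) → [q1]□xyxxxyx
Step 2: δ(q1, □) = (q2, x, L) → [q2]□xxyxxxyx
Step 3: δ(q2, □) = (q1, y, R) → y[q1]xxyxxxyx
Step 4: δ(q1, x) = (q0, □, L) → [q0]y□xyxxxyx
Step 5: δ(q0, y) = (q1, x, L) → [q1]□x□xyxxxyx
Step 6: δ(q1, □) = (q2, x, L) → [q2]□xx□xyxxxyx
Step 7: δ(q2, □) = (q1, y, R) → y[q1]xx□xyxxxyx
Step 8: δ(q1, x) = (q0, □, L) → [q0]y□x□xyxxxyx
Step 9: δ(q0, y) = (q1, x, L) → [q1]□x□x□xyxxxyx
Step 10: δ(q1, □) = (q2, x, L) → [q2]□xx□x□xyxxxyx
Step 11: δ(q2, □) = (q1, y, R) → y[q1]xx□x□xyxxxyx
Step 12: δ(q1, x) = (q0, □, L) → [q0]y□x□x□xyxxxyx
Step 13: δ(q0, y) = (q1, x, L) → [q1]□x□x□x□xyxxxyx
Step 14: δ(q1, □) = (q2, x, L) → [q2]□xx□x□x□xyxxxyx
Step 15: δ(q2, □) = (q1, y, R) → y[q1]xx□x□x□xyxxxyx
Step 16: δ(q1, x) = (q0, □, L) → [q0]y□x□x□x□xyxxxyx
Step 17: δ(q0, y) = (q1, x, L) → [q1]□x□x□x□x□xyxxxyx
Step 18: δ(q1, □) = (q2, x, L) → [q2]□xx□x□x□x□xyxxxyx
Step 19: δ(q2, □) = (q1, y, R) → y[q1]xx□x□x□x□xyxxxyx
Step 20: δ(q1, x) = (q0, □, L) → [q0]y□x□x□x□x□xyxxxyx
Step 21: δ(q0, y) = (q1, x, L) → [q1]□x□x□x□x□x□xyxxxyx
Step 22: δ(q1, □) = (q2, x, L) → [q2]□xx□x□x□x□x□xyxxxyx
Step 23: δ(q2, □) = (q1, y, R) → y[q1]xx□x□x□x□x□xyxxxyx
Step 24: δ(q1, x) = (q0, □, L) → [q0]y□x□x□x□x□x□xyxxxyx
Step 25: δ(q0, y) = (q1, x, L) → [q1]□x□x□x□x□x□x□xyxxxyx
Step 26: δ(q1, □) = (q2, x, L) → [q2]□xx□x□x□x□x□x□xyxxxyx
Step 27: δ(q2, □) = (q1, y, R) → y[q1]xx□x□x□x□x□x□xyxxxyx
Step 28: δ(q1, x) = (q0, □, L) → [q0]y□x□x□x□x□x□x□xyxxxyx

The machine has not reached a halting state after 28 steps.
The machine did not halt within the 28-step bound.

Answer: No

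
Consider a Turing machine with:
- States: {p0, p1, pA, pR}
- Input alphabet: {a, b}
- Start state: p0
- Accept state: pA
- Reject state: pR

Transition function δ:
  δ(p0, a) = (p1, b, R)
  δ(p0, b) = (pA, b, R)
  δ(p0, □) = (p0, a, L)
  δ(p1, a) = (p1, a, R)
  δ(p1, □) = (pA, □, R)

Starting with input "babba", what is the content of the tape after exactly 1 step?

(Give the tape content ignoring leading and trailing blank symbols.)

Execution trace:
Initial: [p0]babba
Step 1: δ(p0, b) = (pA, b, R) → b[pA]abba

The machine reaches the accept state pA and halts.

After 1 step, the tape (ignoring leading/trailing blanks) is: babba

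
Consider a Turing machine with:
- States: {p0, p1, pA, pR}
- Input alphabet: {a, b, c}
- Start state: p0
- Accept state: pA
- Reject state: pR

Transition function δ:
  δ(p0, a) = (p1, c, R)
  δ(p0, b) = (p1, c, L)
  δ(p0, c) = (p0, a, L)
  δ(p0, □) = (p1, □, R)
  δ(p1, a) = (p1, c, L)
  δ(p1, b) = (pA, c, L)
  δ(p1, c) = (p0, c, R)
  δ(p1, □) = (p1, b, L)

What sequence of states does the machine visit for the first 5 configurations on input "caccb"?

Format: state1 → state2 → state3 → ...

Execution trace:
Initial: [p0]caccb
Step 1: δ(p0, c) = (p0, a, L) → [p0]□aaccb
Step 2: δ(p0, □) = (p1, □, R) → □[p1]aaccb
Step 3: δ(p1, a) = (p1, c, L) → [p1]□caccb
Step 4: δ(p1, □) = (p1, b, L) → [p1]□bcaccb

State sequence: p0 → p0 → p1 → p1 → p1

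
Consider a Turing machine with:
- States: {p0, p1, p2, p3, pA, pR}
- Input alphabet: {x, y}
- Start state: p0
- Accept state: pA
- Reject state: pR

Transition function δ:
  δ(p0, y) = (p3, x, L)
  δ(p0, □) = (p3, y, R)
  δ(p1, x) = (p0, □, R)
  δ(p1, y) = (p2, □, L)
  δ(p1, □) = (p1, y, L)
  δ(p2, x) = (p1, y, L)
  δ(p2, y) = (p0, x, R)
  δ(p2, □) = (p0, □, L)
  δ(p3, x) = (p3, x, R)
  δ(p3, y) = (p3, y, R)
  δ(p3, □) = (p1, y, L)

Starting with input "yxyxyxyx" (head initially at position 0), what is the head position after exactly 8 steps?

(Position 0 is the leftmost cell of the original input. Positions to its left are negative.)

Execution trace (head position shown):
Step 0: [p0]yxyxyxyx  (head at position 0)
Step 1: move left → [p3]□xxyxyxyx  (head at position -1)
Step 2: move left → [p1]□yxxyxyxyx  (head at position -2)
Step 3: move left → [p1]□yyxxyxyxyx  (head at position -3)
Step 4: move left → [p1]□yyyxxyxyxyx  (head at position -4)
Step 5: move left → [p1]□yyyyxxyxyxyx  (head at position -5)
Step 6: move left → [p1]□yyyyyxxyxyxyx  (head at position -6)
Step 7: move left → [p1]□yyyyyyxxyxyxyx  (head at position -7)
Step 8: move left → [p1]□yyyyyyyxxyxyxyx  (head at position -8)

After 8 steps, the head is at position -8.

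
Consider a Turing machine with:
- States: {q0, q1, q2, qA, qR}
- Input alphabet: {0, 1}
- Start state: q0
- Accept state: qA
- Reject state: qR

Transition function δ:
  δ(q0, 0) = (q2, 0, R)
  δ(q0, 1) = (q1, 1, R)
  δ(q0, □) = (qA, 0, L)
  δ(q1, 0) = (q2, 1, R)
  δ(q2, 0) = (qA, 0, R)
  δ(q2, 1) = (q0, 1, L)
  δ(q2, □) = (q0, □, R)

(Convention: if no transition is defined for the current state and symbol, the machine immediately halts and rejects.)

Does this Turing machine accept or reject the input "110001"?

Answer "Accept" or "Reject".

Execution trace:
Initial: [q0]110001
Step 1: δ(q0, 1) = (q1, 1, R) → 1[q1]10001

No transition is defined for δ(q1, 1). By convention the machine halts and rejects.

Answer: Reject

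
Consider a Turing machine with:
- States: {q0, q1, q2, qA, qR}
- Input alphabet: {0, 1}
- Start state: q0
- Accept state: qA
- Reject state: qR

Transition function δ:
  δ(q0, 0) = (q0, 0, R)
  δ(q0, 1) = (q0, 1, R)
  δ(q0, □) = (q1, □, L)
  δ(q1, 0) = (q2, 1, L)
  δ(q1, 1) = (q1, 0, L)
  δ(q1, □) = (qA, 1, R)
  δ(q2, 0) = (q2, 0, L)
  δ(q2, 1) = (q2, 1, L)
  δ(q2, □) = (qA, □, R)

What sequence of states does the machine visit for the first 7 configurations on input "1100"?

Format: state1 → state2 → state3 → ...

Execution trace:
Initial: [q0]1100
Step 1: δ(q0, 1) = (q0, 1, R) → 1[q0]100
Step 2: δ(q0, 1) = (q0, 1, R) → 11[q0]00
Step 3: δ(q0, 0) = (q0, 0, R) → 110[q0]0
Step 4: δ(q0, 0) = (q0, 0, R) → 1100[q0]□
Step 5: δ(q0, □) = (q1, □, L) → 110[q1]0□
Step 6: δ(q1, 0) = (q2, 1, L) → 11[q2]01□

State sequence: q0 → q0 → q0 → q0 → q0 → q1 → q2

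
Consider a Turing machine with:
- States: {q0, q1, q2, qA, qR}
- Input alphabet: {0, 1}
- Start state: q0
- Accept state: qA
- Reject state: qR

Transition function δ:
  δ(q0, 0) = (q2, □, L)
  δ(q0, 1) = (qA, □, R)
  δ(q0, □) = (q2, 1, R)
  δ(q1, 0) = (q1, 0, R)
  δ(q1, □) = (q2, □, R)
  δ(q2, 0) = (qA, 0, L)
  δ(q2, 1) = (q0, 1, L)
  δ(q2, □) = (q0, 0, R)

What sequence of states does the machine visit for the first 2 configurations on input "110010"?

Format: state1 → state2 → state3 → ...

Execution trace:
Initial: [q0]110010
Step 1: δ(q0, 1) = (qA, □, R) → □[qA]10010

The machine reaches the accept state qA and halts.

State sequence: q0 → qA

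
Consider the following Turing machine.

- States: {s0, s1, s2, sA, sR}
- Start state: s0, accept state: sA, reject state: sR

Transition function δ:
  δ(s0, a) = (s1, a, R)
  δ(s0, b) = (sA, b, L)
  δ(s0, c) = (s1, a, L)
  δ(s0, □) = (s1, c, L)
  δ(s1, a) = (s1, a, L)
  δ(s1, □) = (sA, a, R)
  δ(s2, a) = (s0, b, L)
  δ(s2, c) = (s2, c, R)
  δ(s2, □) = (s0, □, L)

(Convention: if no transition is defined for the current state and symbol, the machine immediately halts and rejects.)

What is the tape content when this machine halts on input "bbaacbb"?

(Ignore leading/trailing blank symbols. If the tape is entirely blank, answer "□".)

Execution trace:
Initial: [s0]bbaacbb
Step 1: δ(s0, b) = (sA, b, L) → [sA]□bbaacbb

The machine reaches the accept state sA and halts.

Final tape (ignoring leading/trailing blanks): bbaacbb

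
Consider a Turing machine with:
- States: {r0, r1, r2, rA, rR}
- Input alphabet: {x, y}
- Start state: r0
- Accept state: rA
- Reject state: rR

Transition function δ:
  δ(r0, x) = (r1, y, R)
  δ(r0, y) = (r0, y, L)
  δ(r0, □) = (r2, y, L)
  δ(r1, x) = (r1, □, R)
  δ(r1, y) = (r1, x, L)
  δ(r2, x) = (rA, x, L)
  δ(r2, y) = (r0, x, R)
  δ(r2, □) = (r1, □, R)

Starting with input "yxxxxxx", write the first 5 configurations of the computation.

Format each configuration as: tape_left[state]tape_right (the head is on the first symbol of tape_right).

Transitions applied:
Step 1: δ(r0, y) = (r0, y, L)
Step 2: δ(r0, □) = (r2, y, L)
Step 3: δ(r2, □) = (r1, □, R)
Step 4: δ(r1, y) = (r1, x, L)

The first 5 configurations are:
[r0]yxxxxxx ⊢ [r0]□yxxxxxx ⊢ [r2]□yyxxxxxx ⊢ □[r1]yyxxxxxx ⊢ [r1]□xyxxxxxx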